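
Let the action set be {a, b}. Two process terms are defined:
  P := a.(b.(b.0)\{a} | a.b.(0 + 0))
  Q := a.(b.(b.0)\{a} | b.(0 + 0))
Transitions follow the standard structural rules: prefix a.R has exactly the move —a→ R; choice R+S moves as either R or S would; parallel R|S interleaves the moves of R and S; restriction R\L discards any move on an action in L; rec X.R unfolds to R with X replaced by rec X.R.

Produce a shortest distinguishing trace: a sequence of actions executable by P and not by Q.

aa

LTS(P): 10 reachable states
  p0 = a.(b.(b.0)\{a} | a.b.(0 + 0)) has moves -a-> p1
  p1 = b.(b.0)\{a} | a.b.(0 + 0) has moves -a-> p2, -b-> p3
  p2 = b.(b.0)\{a} | b.(0 + 0) has moves -b-> p4, -b-> p5
  p3 = (b.0)\{a} | a.b.(0 + 0) has moves -a-> p4, -b-> p6
  p4 = (b.0)\{a} | b.(0 + 0) has moves -b-> p7, -b-> p8
  p5 = b.(b.0)\{a} | (0 + 0) has moves -b-> p7
  p6 = 0\{a} | a.b.(0 + 0) has moves -a-> p8
  p7 = (b.0)\{a} | (0 + 0) has moves -b-> p9
  p8 = 0\{a} | b.(0 + 0) has moves -b-> p9
  p9 = 0\{a} | (0 + 0) has moves stopped
LTS(Q): 7 reachable states
  q0 = a.(b.(b.0)\{a} | b.(0 + 0)) has moves -a-> q1
  q1 = b.(b.0)\{a} | b.(0 + 0) has moves -b-> q2, -b-> q3
  q2 = (b.0)\{a} | b.(0 + 0) has moves -b-> q4, -b-> q5
  q3 = b.(b.0)\{a} | (0 + 0) has moves -b-> q4
  q4 = (b.0)\{a} | (0 + 0) has moves -b-> q6
  q5 = 0\{a} | b.(0 + 0) has moves -b-> q6
  q6 = 0\{a} | (0 + 0) has moves stopped
Run σ = ⟨aa⟩ on P: start {p0}
  step 1 (a): {p1}
  step 2 (a): {p2}
  — P admits the full trace.
Run σ = ⟨aa⟩ on Q: start {q0}
  step 1 (a): {q1}
  step 2 (a): ∅  — Q cannot continue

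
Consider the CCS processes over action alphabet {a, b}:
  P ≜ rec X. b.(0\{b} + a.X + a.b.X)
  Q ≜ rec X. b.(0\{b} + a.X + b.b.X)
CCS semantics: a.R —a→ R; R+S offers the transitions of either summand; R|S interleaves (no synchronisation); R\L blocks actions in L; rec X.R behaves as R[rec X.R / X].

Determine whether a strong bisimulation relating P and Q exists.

Reachable graph of P (3 states):
  m0 = rec X. b.(0\{b} + a.X + a.b.X) :: -b-> m1
  m1 = 0\{b} + a.(rec X. b.(0\{b} + a.X + a.b.X)) + a.b.(rec X. b.(0\{b} + a.X + a.b.X)) :: -a-> m0, -a-> m2
  m2 = b.(rec X. b.(0\{b} + a.X + a.b.X)) :: -b-> m0
Reachable graph of Q (3 states):
  n0 = rec X. b.(0\{b} + a.X + b.b.X) :: -b-> n1
  n1 = 0\{b} + a.(rec X. b.(0\{b} + a.X + b.b.X)) + b.b.(rec X. b.(0\{b} + a.X + b.b.X)) :: -a-> n0, -b-> n2
  n2 = b.(rec X. b.(0\{b} + a.X + b.b.X)) :: -b-> n0
Partition-refinement fixed point:
  B0 = {m0}
  B1 = {m1}
  B2 = {m2}
  B3 = {n0}
  B4 = {n1}
  B5 = {n2}
m0 ∈ B0, n0 ∈ B3 → different blocks

NO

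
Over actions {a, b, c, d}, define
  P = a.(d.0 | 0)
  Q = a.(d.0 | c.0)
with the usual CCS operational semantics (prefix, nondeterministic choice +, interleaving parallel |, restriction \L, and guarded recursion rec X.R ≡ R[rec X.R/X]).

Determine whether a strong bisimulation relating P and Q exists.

not bisimilar

Reachable graph of P (3 states):
  s0 = a.(d.0 | 0) → =a=> s1
  s1 = d.0 | 0 → =d=> s2
  s2 = 0 | 0 → stopped
Reachable graph of Q (5 states):
  t0 = a.(d.0 | c.0) → =a=> t1
  t1 = d.0 | c.0 → =c=> t2, =d=> t3
  t2 = d.0 | 0 → =d=> t4
  t3 = 0 | c.0 → =c=> t4
  t4 = 0 | 0 → stopped
Partition-refinement fixed point:
  B0 = {s0}
  B1 = {s1, t2}
  B2 = {s2, t4}
  B3 = {t0}
  B4 = {t1}
  B5 = {t3}
s0 ∈ B0, t0 ∈ B3 → different blocks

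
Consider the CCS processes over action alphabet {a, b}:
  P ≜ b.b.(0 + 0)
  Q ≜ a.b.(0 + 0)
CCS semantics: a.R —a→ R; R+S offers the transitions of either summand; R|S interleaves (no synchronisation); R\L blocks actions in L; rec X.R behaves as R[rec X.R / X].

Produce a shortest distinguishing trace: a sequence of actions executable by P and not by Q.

P's transition system — 3 states:
  u0 = b.b.(0 + 0) ⊢ -b-> u1
  u1 = b.(0 + 0) ⊢ -b-> u2
  u2 = 0 + 0 ⊢ deadlocked
Q's transition system — 3 states:
  v0 = a.b.(0 + 0) ⊢ -a-> v1
  v1 = b.(0 + 0) ⊢ -b-> v2
  v2 = 0 + 0 ⊢ deadlocked
Executing b from P (initial set {u0}):
  after b @ step 1: {u1}
  — P admits the full trace.
Executing b from Q (initial set {v0}):
  after b @ step 1: ∅  — Q cannot continue

b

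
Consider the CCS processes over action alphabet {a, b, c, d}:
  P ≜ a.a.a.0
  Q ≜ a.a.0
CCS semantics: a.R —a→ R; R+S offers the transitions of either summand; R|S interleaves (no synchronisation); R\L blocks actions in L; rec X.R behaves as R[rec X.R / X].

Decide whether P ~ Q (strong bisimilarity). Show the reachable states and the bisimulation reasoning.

NO

P's transition system — 4 states:
  p0 = a.a.a.0 → =a=> p1
  p1 = a.a.0 → =a=> p2
  p2 = a.0 → =a=> p3
  p3 = 0 → (no moves)
Q's transition system — 3 states:
  q0 = a.a.0 → =a=> q1
  q1 = a.0 → =a=> q2
  q2 = 0 → (no moves)
Coarsest stable partition (strong bisimilarity classes):
  B0 = {p0}
  B1 = {p1, q0}
  B2 = {p2, q1}
  B3 = {p3, q2}
p0 ∈ B0, q0 ∈ B1 → different blocks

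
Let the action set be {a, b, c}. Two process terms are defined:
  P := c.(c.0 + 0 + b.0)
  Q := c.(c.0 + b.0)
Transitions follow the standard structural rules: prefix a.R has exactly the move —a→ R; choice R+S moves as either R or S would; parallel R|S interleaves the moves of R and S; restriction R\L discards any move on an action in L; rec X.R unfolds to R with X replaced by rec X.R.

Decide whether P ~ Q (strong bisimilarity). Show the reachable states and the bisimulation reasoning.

P ~ Q

LTS(P): 3 reachable states
  m0 = c.(c.0 + 0 + b.0) has moves =c=> m1
  m1 = c.0 + 0 + b.0 has moves =b=> m2, =c=> m2
  m2 = 0 has moves stopped
LTS(Q): 3 reachable states
  n0 = c.(c.0 + b.0) has moves =c=> n1
  n1 = c.0 + b.0 has moves =b=> n2, =c=> n2
  n2 = 0 has moves stopped
Coarsest stable partition (strong bisimilarity classes):
  B0 = {m0, n0}
  B1 = {m1, n1}
  B2 = {m2, n2}
m0 ∈ B0, n0 ∈ B0 → same block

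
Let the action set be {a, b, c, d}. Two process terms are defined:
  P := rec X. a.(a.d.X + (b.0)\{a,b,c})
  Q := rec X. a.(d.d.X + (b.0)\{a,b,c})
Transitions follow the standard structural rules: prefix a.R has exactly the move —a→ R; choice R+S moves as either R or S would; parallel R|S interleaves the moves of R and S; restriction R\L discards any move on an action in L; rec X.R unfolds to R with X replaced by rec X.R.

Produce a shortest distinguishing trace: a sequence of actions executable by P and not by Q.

LTS(P): 3 reachable states
  p0 = rec X. a.(a.d.X + (b.0)\{a,b,c}) has moves --a--▸ p1
  p1 = a.d.(rec X. a.(a.d.X + (b.0)\{a,b,c})) + (b.0)\{a,b,c} has moves --a--▸ p2
  p2 = d.(rec X. a.(a.d.X + (b.0)\{a,b,c})) has moves --d--▸ p0
LTS(Q): 3 reachable states
  q0 = rec X. a.(d.d.X + (b.0)\{a,b,c}) has moves --a--▸ q1
  q1 = d.d.(rec X. a.(d.d.X + (b.0)\{a,b,c})) + (b.0)\{a,b,c} has moves --d--▸ q2
  q2 = d.(rec X. a.(d.d.X + (b.0)\{a,b,c})) has moves --d--▸ q0
Run σ = ⟨aa⟩ on P: start {p0}
  step 1 (a): {p1}
  step 2 (a): {p2}
  P completes σ.
Run σ = ⟨aa⟩ on Q: start {q0}
  step 1 (a): {q1}
  step 2 (a): no successor for Q

aa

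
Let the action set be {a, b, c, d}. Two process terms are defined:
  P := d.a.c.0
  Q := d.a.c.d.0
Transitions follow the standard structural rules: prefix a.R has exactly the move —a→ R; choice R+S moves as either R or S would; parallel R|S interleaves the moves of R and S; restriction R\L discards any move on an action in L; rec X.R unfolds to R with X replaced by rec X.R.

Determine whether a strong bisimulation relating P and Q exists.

P ≁ Q

Reachable graph of P (4 states):
  m0 = d.a.c.0 → —d→ m1
  m1 = a.c.0 → —a→ m2
  m2 = c.0 → —c→ m3
  m3 = 0 → deadlocked
Reachable graph of Q (5 states):
  n0 = d.a.c.d.0 → —d→ n1
  n1 = a.c.d.0 → —a→ n2
  n2 = c.d.0 → —c→ n3
  n3 = d.0 → —d→ n4
  n4 = 0 → deadlocked
Coarsest stable partition (strong bisimilarity classes):
  B0 = {m0}
  B1 = {m1}
  B2 = {m2}
  B3 = {m3, n4}
  B4 = {n0}
  B5 = {n1}
  B6 = {n2}
  B7 = {n3}
m0 ∈ B0, n0 ∈ B4 → different blocks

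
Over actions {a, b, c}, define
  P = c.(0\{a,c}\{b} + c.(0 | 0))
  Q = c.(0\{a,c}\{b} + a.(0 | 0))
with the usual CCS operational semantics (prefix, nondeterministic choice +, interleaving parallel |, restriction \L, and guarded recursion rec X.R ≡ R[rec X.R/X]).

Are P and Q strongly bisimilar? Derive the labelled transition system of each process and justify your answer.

LTS(P): 3 reachable states
  u0 = c.(0\{a,c}\{b} + c.(0 | 0)) has moves =c=> u1
  u1 = 0\{a,c}\{b} + c.(0 | 0) has moves =c=> u2
  u2 = 0 | 0 has moves (no moves)
LTS(Q): 3 reachable states
  v0 = c.(0\{a,c}\{b} + a.(0 | 0)) has moves =c=> v1
  v1 = 0\{a,c}\{b} + a.(0 | 0) has moves =a=> v2
  v2 = 0 | 0 has moves (no moves)
Bisimilarity quotient blocks:
  B0 = {u0}
  B1 = {u1}
  B2 = {u2, v2}
  B3 = {v0}
  B4 = {v1}
u0 ∈ B0, v0 ∈ B3 → different blocks

P ≁ Q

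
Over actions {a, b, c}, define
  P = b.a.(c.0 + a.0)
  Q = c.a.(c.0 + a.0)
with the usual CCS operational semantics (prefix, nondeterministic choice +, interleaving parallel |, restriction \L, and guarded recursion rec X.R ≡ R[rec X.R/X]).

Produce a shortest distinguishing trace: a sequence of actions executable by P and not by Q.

P's transition system — 4 states:
  p0 = b.a.(c.0 + a.0) has moves —b→ p1
  p1 = a.(c.0 + a.0) has moves —a→ p2
  p2 = c.0 + a.0 has moves —a→ p3, —c→ p3
  p3 = 0 has moves stopped
Q's transition system — 4 states:
  q0 = c.a.(c.0 + a.0) has moves —c→ q1
  q1 = a.(c.0 + a.0) has moves —a→ q2
  q2 = c.0 + a.0 has moves —a→ q3, —c→ q3
  q3 = 0 has moves stopped
Trace ⟨b⟩ through P, begin at {p0}:
  step 1 (b): {p1}
  — P admits the full trace.
Trace ⟨b⟩ through Q, begin at {q0}:
  step 1 (b): no successor for Q

b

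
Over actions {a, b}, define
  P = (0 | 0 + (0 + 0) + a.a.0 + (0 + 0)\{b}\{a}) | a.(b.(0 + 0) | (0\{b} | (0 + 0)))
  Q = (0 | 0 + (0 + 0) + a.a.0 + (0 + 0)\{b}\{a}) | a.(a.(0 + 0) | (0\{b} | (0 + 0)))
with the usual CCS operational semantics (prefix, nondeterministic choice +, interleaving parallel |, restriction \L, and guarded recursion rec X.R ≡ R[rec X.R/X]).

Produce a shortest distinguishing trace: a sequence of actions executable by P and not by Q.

ab

LTS(P): 9 reachable states
  s0 = (0 | 0 + (0 + 0) + a.a.0 + (0 + 0)\{b}\{a}) | a.(b.(0 + 0) | (0\{b} | (0 + 0))) has moves =a=> s1, =a=> s2
  s1 = (0 | 0 + (0 + 0) + a.a.0 + (0 + 0)\{b}\{a}) | (b.(0 + 0) | (0\{b} | (0 + 0))) has moves =a=> s3, =b=> s4
  s2 = a.0 | a.(b.(0 + 0) | (0\{b} | (0 + 0))) has moves =a=> s3, =a=> s5
  s3 = a.0 | (b.(0 + 0) | (0\{b} | (0 + 0))) has moves =a=> s6, =b=> s7
  s4 = (0 | 0 + (0 + 0) + a.a.0 + (0 + 0)\{b}\{a}) | ((0 + 0) | (0\{b} | (0 + 0))) has moves =a=> s7
  s5 = 0 | a.(b.(0 + 0) | (0\{b} | (0 + 0))) has moves =a=> s6
  s6 = 0 | (b.(0 + 0) | (0\{b} | (0 + 0))) has moves =b=> s8
  s7 = a.0 | ((0 + 0) | (0\{b} | (0 + 0))) has moves =a=> s8
  s8 = 0 | ((0 + 0) | (0\{b} | (0 + 0))) has moves ∅
LTS(Q): 9 reachable states
  t0 = (0 | 0 + (0 + 0) + a.a.0 + (0 + 0)\{b}\{a}) | a.(a.(0 + 0) | (0\{b} | (0 + 0))) has moves =a=> t1, =a=> t2
  t1 = (0 | 0 + (0 + 0) + a.a.0 + (0 + 0)\{b}\{a}) | (a.(0 + 0) | (0\{b} | (0 + 0))) has moves =a=> t3, =a=> t4
  t2 = a.0 | a.(a.(0 + 0) | (0\{b} | (0 + 0))) has moves =a=> t4, =a=> t5
  t3 = (0 | 0 + (0 + 0) + a.a.0 + (0 + 0)\{b}\{a}) | ((0 + 0) | (0\{b} | (0 + 0))) has moves =a=> t6
  t4 = a.0 | (a.(0 + 0) | (0\{b} | (0 + 0))) has moves =a=> t6, =a=> t7
  t5 = 0 | a.(a.(0 + 0) | (0\{b} | (0 + 0))) has moves =a=> t7
  t6 = a.0 | ((0 + 0) | (0\{b} | (0 + 0))) has moves =a=> t8
  t7 = 0 | (a.(0 + 0) | (0\{b} | (0 + 0))) has moves =a=> t8
  t8 = 0 | ((0 + 0) | (0\{b} | (0 + 0))) has moves ∅
Trace ⟨ab⟩ through P, begin at {s0}:
  [1] a ⇒ {s1, s2}
  [2] b ⇒ {s4}
  ✓ P
Trace ⟨ab⟩ through Q, begin at {t0}:
  [1] a ⇒ {t1, t2}
  [2] b ⇒ no successor for Q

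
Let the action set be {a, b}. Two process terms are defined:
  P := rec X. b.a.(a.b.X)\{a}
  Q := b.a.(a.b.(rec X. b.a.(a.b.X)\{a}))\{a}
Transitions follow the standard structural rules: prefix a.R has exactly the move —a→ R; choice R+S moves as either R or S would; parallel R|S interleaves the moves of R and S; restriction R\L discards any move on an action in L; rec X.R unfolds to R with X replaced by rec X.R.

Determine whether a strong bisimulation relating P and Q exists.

Reachable graph of P (3 states):
  u0 = rec X. b.a.(a.b.X)\{a} has moves -b-> u1
  u1 = a.(a.b.(rec X. b.a.(a.b.X)\{a}))\{a} has moves -a-> u2
  u2 = (a.b.(rec X. b.a.(a.b.X)\{a}))\{a} has moves stopped
Reachable graph of Q (3 states):
  v0 = b.a.(a.b.(rec X. b.a.(a.b.X)\{a}))\{a} has moves -b-> v1
  v1 = a.(a.b.(rec X. b.a.(a.b.X)\{a}))\{a} has moves -a-> v2
  v2 = (a.b.(rec X. b.a.(a.b.X)\{a}))\{a} has moves stopped
Bisimilarity quotient blocks:
  B0 = {u0, v0}
  B1 = {u1, v1}
  B2 = {u2, v2}
u0 ∈ B0, v0 ∈ B0 → same block

bisimilar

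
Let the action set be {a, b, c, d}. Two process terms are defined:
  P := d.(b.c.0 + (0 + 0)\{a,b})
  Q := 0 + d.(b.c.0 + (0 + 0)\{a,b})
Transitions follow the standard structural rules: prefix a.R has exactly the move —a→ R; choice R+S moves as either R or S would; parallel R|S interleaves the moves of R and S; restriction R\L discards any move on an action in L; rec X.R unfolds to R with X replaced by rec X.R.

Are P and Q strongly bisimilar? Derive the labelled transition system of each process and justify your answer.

P ~ Q

Reachable graph of P (4 states):
  s0 = d.(b.c.0 + (0 + 0)\{a,b}) has moves —d→ s1
  s1 = b.c.0 + (0 + 0)\{a,b} has moves —b→ s2
  s2 = c.0 has moves —c→ s3
  s3 = 0 has moves stopped
Reachable graph of Q (4 states):
  t0 = 0 + d.(b.c.0 + (0 + 0)\{a,b}) has moves —d→ t1
  t1 = b.c.0 + (0 + 0)\{a,b} has moves —b→ t2
  t2 = c.0 has moves —c→ t3
  t3 = 0 has moves stopped
Bisimilarity quotient blocks:
  B0 = {s0, t0}
  B1 = {s1, t1}
  B2 = {s2, t2}
  B3 = {s3, t3}
s0 ∈ B0, t0 ∈ B0 → same block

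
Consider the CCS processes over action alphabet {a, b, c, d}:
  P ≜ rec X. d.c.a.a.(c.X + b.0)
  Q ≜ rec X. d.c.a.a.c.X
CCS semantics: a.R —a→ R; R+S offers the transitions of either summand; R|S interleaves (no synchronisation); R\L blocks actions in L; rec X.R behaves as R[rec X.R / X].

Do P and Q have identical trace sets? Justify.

trace-distinct — witness ⟨dcaab⟩

LTS(P): 6 reachable states
  p0 = rec X. d.c.a.a.(c.X + b.0) :: —d→ p1
  p1 = c.a.a.(c.(rec X. d.c.a.a.(c.X + b.0)) + b.0) :: —c→ p2
  p2 = a.a.(c.(rec X. d.c.a.a.(c.X + b.0)) + b.0) :: —a→ p3
  p3 = a.(c.(rec X. d.c.a.a.(c.X + b.0)) + b.0) :: —a→ p4
  p4 = c.(rec X. d.c.a.a.(c.X + b.0)) + b.0 :: —b→ p5, —c→ p0
  p5 = 0 :: ∅
LTS(Q): 5 reachable states
  q0 = rec X. d.c.a.a.c.X :: —d→ q1
  q1 = c.a.a.c.(rec X. d.c.a.a.c.X) :: —c→ q2
  q2 = a.a.c.(rec X. d.c.a.a.c.X) :: —a→ q3
  q3 = a.c.(rec X. d.c.a.a.c.X) :: —a→ q4
  q4 = c.(rec X. d.c.a.a.c.X) :: —c→ q0
Trace ⟨dcaab⟩ through P, begin at {p0}:
  step 1 (d): {p1}
  step 2 (c): {p2}
  step 3 (a): {p3}
  step 4 (a): {p4}
  step 5 (b): {p5}
  — P admits the full trace.
Trace ⟨dcaab⟩ through Q, begin at {q0}:
  step 1 (d): {q1}
  step 2 (c): {q2}
  step 3 (a): {q3}
  step 4 (a): {q4}
  step 5 (b): no successor for Q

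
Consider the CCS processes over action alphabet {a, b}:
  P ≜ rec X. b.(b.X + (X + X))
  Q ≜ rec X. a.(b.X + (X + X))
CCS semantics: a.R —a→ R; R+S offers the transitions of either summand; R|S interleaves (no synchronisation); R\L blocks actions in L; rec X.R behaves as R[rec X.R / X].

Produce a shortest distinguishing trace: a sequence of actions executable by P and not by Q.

b

Reachable graph of P (2 states):
  p0 = rec X. b.(b.X + (X + X)) :: ··b··> p1
  p1 = b.(rec X. b.(b.X + (X + X))) + ((rec X. b.(b.X + (X + X))) + (rec X. b.(b.X + (X + X)))) :: ··b··> p0, ··b··> p1
Reachable graph of Q (2 states):
  q0 = rec X. a.(b.X + (X + X)) :: ··a··> q1
  q1 = b.(rec X. a.(b.X + (X + X))) + ((rec X. a.(b.X + (X + X))) + (rec X. a.(b.X + (X + X)))) :: ··a··> q1, ··b··> q0
Trace ⟨b⟩ through P, begin at {p0}:
  [1] b ⇒ {p1}
  ✓ P
Trace ⟨b⟩ through Q, begin at {q0}:
  [1] b ⇒ ∅ (Q stuck)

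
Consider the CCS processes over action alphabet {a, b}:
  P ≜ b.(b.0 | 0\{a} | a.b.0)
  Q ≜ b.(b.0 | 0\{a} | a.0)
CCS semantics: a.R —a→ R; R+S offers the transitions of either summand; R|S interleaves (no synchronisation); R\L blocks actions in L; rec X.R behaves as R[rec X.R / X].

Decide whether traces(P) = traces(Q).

traces(P) ≠ traces(Q) — witness ⟨babb⟩

LTS(P): 7 reachable states
  p0 = b.(b.0 | 0\{a} | a.b.0) | -b-> p1
  p1 = b.0 | 0\{a} | a.b.0 | -a-> p2, -b-> p3
  p2 = b.0 | 0\{a} | b.0 | -b-> p4, -b-> p5
  p3 = 0 | 0\{a} | a.b.0 | -a-> p4
  p4 = 0 | 0\{a} | b.0 | -b-> p6
  p5 = b.0 | 0\{a} | 0 | -b-> p6
  p6 = 0 | 0\{a} | 0 | ∅
LTS(Q): 5 reachable states
  q0 = b.(b.0 | 0\{a} | a.0) | -b-> q1
  q1 = b.0 | 0\{a} | a.0 | -a-> q2, -b-> q3
  q2 = b.0 | 0\{a} | 0 | -b-> q4
  q3 = 0 | 0\{a} | a.0 | -a-> q4
  q4 = 0 | 0\{a} | 0 | ∅
Executing babb from P (initial set {p0}):
  after b @ step 1: {p1}
  after a @ step 2: {p2}
  after b @ step 3: {p4, p5}
  after b @ step 4: {p6}
  — P admits the full trace.
Executing babb from Q (initial set {q0}):
  after b @ step 1: {q1}
  after a @ step 2: {q2}
  after b @ step 3: {q4}
  after b @ step 4: ∅  — Q cannot continue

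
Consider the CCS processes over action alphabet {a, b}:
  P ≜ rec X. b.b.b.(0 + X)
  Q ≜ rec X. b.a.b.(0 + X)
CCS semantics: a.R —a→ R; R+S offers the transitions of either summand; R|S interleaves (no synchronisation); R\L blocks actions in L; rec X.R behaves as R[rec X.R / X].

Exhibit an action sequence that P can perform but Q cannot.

P's transition system — 4 states:
  m0 = rec X. b.b.b.(0 + X) | -b-> m1
  m1 = b.b.(0 + (rec X. b.b.b.(0 + X))) | -b-> m2
  m2 = b.(0 + (rec X. b.b.b.(0 + X))) | -b-> m3
  m3 = 0 + (rec X. b.b.b.(0 + X)) | -b-> m1
Q's transition system — 4 states:
  n0 = rec X. b.a.b.(0 + X) | -b-> n1
  n1 = a.b.(0 + (rec X. b.a.b.(0 + X))) | -a-> n2
  n2 = b.(0 + (rec X. b.a.b.(0 + X))) | -b-> n3
  n3 = 0 + (rec X. b.a.b.(0 + X)) | -b-> n1
Executing bb from P (initial set {m0}):
  step 1 (b): {m1}
  step 2 (b): {m2}
  P completes σ.
Executing bb from Q (initial set {n0}):
  step 1 (b): {n1}
  step 2 (b): no successor for Q

bb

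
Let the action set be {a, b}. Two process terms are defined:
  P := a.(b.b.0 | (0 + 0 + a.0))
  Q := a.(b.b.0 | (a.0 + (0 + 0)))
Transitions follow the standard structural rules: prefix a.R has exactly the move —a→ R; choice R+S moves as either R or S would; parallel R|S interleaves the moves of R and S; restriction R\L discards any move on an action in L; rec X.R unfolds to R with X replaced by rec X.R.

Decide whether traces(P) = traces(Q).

Reachable graph of P (7 states):
  m0 = a.(b.b.0 | (0 + 0 + a.0)) has moves -a-> m1
  m1 = b.b.0 | (0 + 0 + a.0) has moves -a-> m2, -b-> m3
  m2 = b.b.0 | 0 has moves -b-> m4
  m3 = b.0 | (0 + 0 + a.0) has moves -a-> m4, -b-> m5
  m4 = b.0 | 0 has moves -b-> m6
  m5 = 0 | (0 + 0 + a.0) has moves -a-> m6
  m6 = 0 | 0 has moves deadlocked
Reachable graph of Q (7 states):
  n0 = a.(b.b.0 | (a.0 + (0 + 0))) has moves -a-> n1
  n1 = b.b.0 | (a.0 + (0 + 0)) has moves -a-> n2, -b-> n3
  n2 = b.b.0 | 0 has moves -b-> n4
  n3 = b.0 | (a.0 + (0 + 0)) has moves -a-> n4, -b-> n5
  n4 = b.0 | 0 has moves -b-> n6
  n5 = 0 | (a.0 + (0 + 0)) has moves -a-> n6
  n6 = 0 | 0 has moves deadlocked
Bisimilarity quotient blocks:
  B0 = {m0, n0}
  B1 = {m1, n1}
  B2 = {m2, n2}
  B3 = {m4, n4}
  B4 = {m6, n6}
  B5 = {m3, n3}
  B6 = {m5, n5}
m0 ∈ B0, n0 ∈ B0 → same block
Bisimilar ⇒ trace-equivalent.

traces(P) = traces(Q)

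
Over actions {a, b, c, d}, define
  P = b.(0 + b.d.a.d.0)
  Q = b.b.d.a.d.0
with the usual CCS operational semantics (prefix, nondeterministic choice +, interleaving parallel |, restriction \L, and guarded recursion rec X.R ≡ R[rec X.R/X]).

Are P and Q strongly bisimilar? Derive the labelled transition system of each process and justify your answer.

bisimilar

Reachable graph of P (6 states):
  s0 = b.(0 + b.d.a.d.0) ⊢ =b=> s1
  s1 = 0 + b.d.a.d.0 ⊢ =b=> s2
  s2 = d.a.d.0 ⊢ =d=> s3
  s3 = a.d.0 ⊢ =a=> s4
  s4 = d.0 ⊢ =d=> s5
  s5 = 0 ⊢ stopped
Reachable graph of Q (6 states):
  t0 = b.b.d.a.d.0 ⊢ =b=> t1
  t1 = b.d.a.d.0 ⊢ =b=> t2
  t2 = d.a.d.0 ⊢ =d=> t3
  t3 = a.d.0 ⊢ =a=> t4
  t4 = d.0 ⊢ =d=> t5
  t5 = 0 ⊢ stopped
Coarsest stable partition (strong bisimilarity classes):
  B0 = {s0, t0}
  B1 = {s1, t1}
  B2 = {s2, t2}
  B3 = {s3, t3}
  B4 = {s4, t4}
  B5 = {s5, t5}
s0 ∈ B0, t0 ∈ B0 → same block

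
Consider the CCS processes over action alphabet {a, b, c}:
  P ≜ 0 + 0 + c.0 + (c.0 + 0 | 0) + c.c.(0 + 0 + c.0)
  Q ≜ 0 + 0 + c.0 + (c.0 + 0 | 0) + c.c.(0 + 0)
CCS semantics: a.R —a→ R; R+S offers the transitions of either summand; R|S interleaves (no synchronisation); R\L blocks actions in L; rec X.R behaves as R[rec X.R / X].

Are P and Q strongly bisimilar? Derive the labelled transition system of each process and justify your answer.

P's transition system — 4 states:
  s0 = 0 + 0 + c.0 + (c.0 + 0 | 0) + c.c.(0 + 0 + c.0) :: =c=> s1, =c=> s2
  s1 = 0 :: stopped
  s2 = c.(0 + 0 + c.0) :: =c=> s3
  s3 = 0 + 0 + c.0 :: =c=> s1
Q's transition system — 4 states:
  t0 = 0 + 0 + c.0 + (c.0 + 0 | 0) + c.c.(0 + 0) :: =c=> t1, =c=> t2
  t1 = 0 :: stopped
  t2 = c.(0 + 0) :: =c=> t3
  t3 = 0 + 0 :: stopped
Coarsest stable partition (strong bisimilarity classes):
  B0 = {s0}
  B1 = {s2}
  B2 = {s3, t2}
  B3 = {s1, t1, t3}
  B4 = {t0}
s0 ∈ B0, t0 ∈ B4 → different blocks

NO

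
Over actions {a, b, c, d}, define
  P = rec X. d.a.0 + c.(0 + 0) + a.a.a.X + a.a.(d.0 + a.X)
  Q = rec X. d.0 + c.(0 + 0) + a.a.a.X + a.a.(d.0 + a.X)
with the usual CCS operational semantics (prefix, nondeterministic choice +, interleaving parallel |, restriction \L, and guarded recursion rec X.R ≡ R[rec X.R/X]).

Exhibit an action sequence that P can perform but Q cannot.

da

LTS(P): 8 reachable states
  m0 = rec X. d.a.0 + c.(0 + 0) + a.a.a.X + a.a.(d.0 + a.X) → =a=> m1, =a=> m2, =c=> m3, =d=> m4
  m1 = a.(d.0 + a.(rec X. d.a.0 + c.(0 + 0) + a.a.a.X + a.a.(d.0 + a.X))) → =a=> m5
  m2 = a.a.(rec X. d.a.0 + c.(0 + 0) + a.a.a.X + a.a.(d.0 + a.X)) → =a=> m6
  m3 = 0 + 0 → ·
  m4 = a.0 → =a=> m7
  m5 = d.0 + a.(rec X. d.a.0 + c.(0 + 0) + a.a.a.X + a.a.(d.0 + a.X)) → =a=> m0, =d=> m7
  m6 = a.(rec X. d.a.0 + c.(0 + 0) + a.a.a.X + a.a.(d.0 + a.X)) → =a=> m0
  m7 = 0 → ·
LTS(Q): 7 reachable states
  n0 = rec X. d.0 + c.(0 + 0) + a.a.a.X + a.a.(d.0 + a.X) → =a=> n1, =a=> n2, =c=> n3, =d=> n4
  n1 = a.(d.0 + a.(rec X. d.0 + c.(0 + 0) + a.a.a.X + a.a.(d.0 + a.X))) → =a=> n5
  n2 = a.a.(rec X. d.0 + c.(0 + 0) + a.a.a.X + a.a.(d.0 + a.X)) → =a=> n6
  n3 = 0 + 0 → ·
  n4 = 0 → ·
  n5 = d.0 + a.(rec X. d.0 + c.(0 + 0) + a.a.a.X + a.a.(d.0 + a.X)) → =a=> n0, =d=> n4
  n6 = a.(rec X. d.0 + c.(0 + 0) + a.a.a.X + a.a.(d.0 + a.X)) → =a=> n0
Run σ = ⟨da⟩ on P: start {m0}
  after d @ step 1: {m4}
  after a @ step 2: {m7}
  ✓ P
Run σ = ⟨da⟩ on Q: start {n0}
  after d @ step 1: {n4}
  after a @ step 2: ∅ (Q stuck)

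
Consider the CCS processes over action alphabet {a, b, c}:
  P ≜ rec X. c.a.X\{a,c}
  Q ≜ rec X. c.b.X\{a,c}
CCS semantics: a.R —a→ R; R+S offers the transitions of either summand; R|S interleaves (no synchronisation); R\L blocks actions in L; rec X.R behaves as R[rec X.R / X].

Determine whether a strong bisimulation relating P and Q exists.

LTS(P): 3 reachable states
  p0 = rec X. c.a.X\{a,c} | ··c··> p1
  p1 = a.(rec X. c.a.X\{a,c})\{a,c} | ··a··> p2
  p2 = (rec X. c.a.X\{a,c})\{a,c} | deadlocked
LTS(Q): 3 reachable states
  q0 = rec X. c.b.X\{a,c} | ··c··> q1
  q1 = b.(rec X. c.b.X\{a,c})\{a,c} | ··b··> q2
  q2 = (rec X. c.b.X\{a,c})\{a,c} | deadlocked
Bisimilarity quotient blocks:
  B0 = {p0}
  B1 = {p1}
  B2 = {p2, q2}
  B3 = {q0}
  B4 = {q1}
p0 ∈ B0, q0 ∈ B3 → different blocks

not bisimilar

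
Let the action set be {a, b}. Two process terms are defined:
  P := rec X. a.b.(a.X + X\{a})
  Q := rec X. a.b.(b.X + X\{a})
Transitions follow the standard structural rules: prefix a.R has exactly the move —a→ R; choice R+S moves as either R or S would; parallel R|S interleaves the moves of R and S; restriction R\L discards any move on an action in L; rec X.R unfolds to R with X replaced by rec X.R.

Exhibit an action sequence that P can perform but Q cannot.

P's transition system — 3 states:
  s0 = rec X. a.b.(a.X + X\{a}) → =a=> s1
  s1 = b.(a.(rec X. a.b.(a.X + X\{a})) + (rec X. a.b.(a.X + X\{a}))\{a}) → =b=> s2
  s2 = a.(rec X. a.b.(a.X + X\{a})) + (rec X. a.b.(a.X + X\{a}))\{a} → =a=> s0
Q's transition system — 3 states:
  t0 = rec X. a.b.(b.X + X\{a}) → =a=> t1
  t1 = b.(b.(rec X. a.b.(b.X + X\{a})) + (rec X. a.b.(b.X + X\{a}))\{a}) → =b=> t2
  t2 = b.(rec X. a.b.(b.X + X\{a})) + (rec X. a.b.(b.X + X\{a}))\{a} → =b=> t0
Trace ⟨aba⟩ through P, begin at {s0}:
  after a @ step 1: {s1}
  after b @ step 2: {s2}
  after a @ step 3: {s0}
  ✓ P
Trace ⟨aba⟩ through Q, begin at {t0}:
  after a @ step 1: {t1}
  after b @ step 2: {t2}
  after a @ step 3: ∅ (Q stuck)

aba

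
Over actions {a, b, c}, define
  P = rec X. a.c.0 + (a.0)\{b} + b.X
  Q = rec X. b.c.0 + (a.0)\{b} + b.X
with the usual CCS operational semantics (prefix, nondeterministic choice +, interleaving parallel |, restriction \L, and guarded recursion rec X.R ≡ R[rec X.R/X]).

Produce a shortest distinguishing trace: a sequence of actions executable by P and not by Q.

Reachable graph of P (4 states):
  s0 = rec X. a.c.0 + (a.0)\{b} + b.X | ··a··> s1, ··a··> s2, ··b··> s0
  s1 = 0\{b} | ∅
  s2 = c.0 | ··c··> s3
  s3 = 0 | ∅
Reachable graph of Q (4 states):
  t0 = rec X. b.c.0 + (a.0)\{b} + b.X | ··a··> t1, ··b··> t0, ··b··> t2
  t1 = 0\{b} | ∅
  t2 = c.0 | ··c··> t3
  t3 = 0 | ∅
Trace ⟨ac⟩ through P, begin at {s0}:
  after a @ step 1: {s1, s2}
  after c @ step 2: {s3}
  ✓ P
Trace ⟨ac⟩ through Q, begin at {t0}:
  after a @ step 1: {t1}
  after c @ step 2: ∅ (Q stuck)

ac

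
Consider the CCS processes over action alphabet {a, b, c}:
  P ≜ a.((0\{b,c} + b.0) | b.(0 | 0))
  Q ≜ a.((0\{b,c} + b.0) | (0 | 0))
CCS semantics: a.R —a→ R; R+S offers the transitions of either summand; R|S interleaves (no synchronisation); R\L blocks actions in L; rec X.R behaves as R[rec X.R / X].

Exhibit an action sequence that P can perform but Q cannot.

P's transition system — 5 states:
  s0 = a.((0\{b,c} + b.0) | b.(0 | 0)) | --a--▸ s1
  s1 = (0\{b,c} + b.0) | b.(0 | 0) | --b--▸ s2, --b--▸ s3
  s2 = (0\{b,c} + b.0) | (0 | 0) | --b--▸ s4
  s3 = 0 | b.(0 | 0) | --b--▸ s4
  s4 = 0 | (0 | 0) | ∅
Q's transition system — 3 states:
  t0 = a.((0\{b,c} + b.0) | (0 | 0)) | --a--▸ t1
  t1 = (0\{b,c} + b.0) | (0 | 0) | --b--▸ t2
  t2 = 0 | (0 | 0) | ∅
Run σ = ⟨abb⟩ on P: start {s0}
  [1] a ⇒ {s1}
  [2] b ⇒ {s2, s3}
  [3] b ⇒ {s4}
  P completes σ.
Run σ = ⟨abb⟩ on Q: start {t0}
  [1] a ⇒ {t1}
  [2] b ⇒ {t2}
  [3] b ⇒ ∅ (Q stuck)

abb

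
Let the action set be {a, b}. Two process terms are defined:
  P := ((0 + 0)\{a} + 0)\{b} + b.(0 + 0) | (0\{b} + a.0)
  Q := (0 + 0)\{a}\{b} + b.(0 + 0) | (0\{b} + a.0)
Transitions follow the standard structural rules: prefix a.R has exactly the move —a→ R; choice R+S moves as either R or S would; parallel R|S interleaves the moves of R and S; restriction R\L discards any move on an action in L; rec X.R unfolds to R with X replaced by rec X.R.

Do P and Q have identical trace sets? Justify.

traces(P) = traces(Q)

P's transition system — 4 states:
  p0 = ((0 + 0)\{a} + 0)\{b} + b.(0 + 0) | (0\{b} + a.0) ⊢ --a--▸ p1, --b--▸ p2
  p1 = b.(0 + 0) | 0 ⊢ --b--▸ p3
  p2 = (0 + 0) | (0\{b} + a.0) ⊢ --a--▸ p3
  p3 = (0 + 0) | 0 ⊢ stopped
Q's transition system — 4 states:
  q0 = (0 + 0)\{a}\{b} + b.(0 + 0) | (0\{b} + a.0) ⊢ --a--▸ q1, --b--▸ q2
  q1 = b.(0 + 0) | 0 ⊢ --b--▸ q3
  q2 = (0 + 0) | (0\{b} + a.0) ⊢ --a--▸ q3
  q3 = (0 + 0) | 0 ⊢ stopped
Bisimilarity quotient blocks:
  B0 = {p0, q0}
  B1 = {p1, q1}
  B2 = {p3, q3}
  B3 = {p2, q2}
p0 ∈ B0, q0 ∈ B0 → same block
Bisimilar ⇒ trace-equivalent.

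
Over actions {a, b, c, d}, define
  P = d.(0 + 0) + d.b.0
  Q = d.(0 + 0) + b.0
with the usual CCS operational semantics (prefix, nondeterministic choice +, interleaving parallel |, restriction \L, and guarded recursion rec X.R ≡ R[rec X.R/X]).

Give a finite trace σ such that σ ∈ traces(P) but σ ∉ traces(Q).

P's transition system — 4 states:
  u0 = d.(0 + 0) + d.b.0 :: -d-> u1, -d-> u2
  u1 = 0 + 0 :: ∅
  u2 = b.0 :: -b-> u3
  u3 = 0 :: ∅
Q's transition system — 3 states:
  v0 = d.(0 + 0) + b.0 :: -b-> v1, -d-> v2
  v1 = 0 :: ∅
  v2 = 0 + 0 :: ∅
Run σ = ⟨db⟩ on P: start {u0}
  after d @ step 1: {u1, u2}
  after b @ step 2: {u3}
  ✓ P
Run σ = ⟨db⟩ on Q: start {v0}
  after d @ step 1: {v2}
  after b @ step 2: no successor for Q

db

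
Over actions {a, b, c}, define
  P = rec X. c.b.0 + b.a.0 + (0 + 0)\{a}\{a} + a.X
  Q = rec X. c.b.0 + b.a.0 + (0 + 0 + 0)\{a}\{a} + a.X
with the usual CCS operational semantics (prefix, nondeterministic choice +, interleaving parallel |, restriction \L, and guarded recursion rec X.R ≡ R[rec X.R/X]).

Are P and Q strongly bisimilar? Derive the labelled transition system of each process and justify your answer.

P ~ Q

P's transition system — 4 states:
  u0 = rec X. c.b.0 + b.a.0 + (0 + 0)\{a}\{a} + a.X | -a-> u0, -b-> u1, -c-> u2
  u1 = a.0 | -a-> u3
  u2 = b.0 | -b-> u3
  u3 = 0 | (no moves)
Q's transition system — 4 states:
  v0 = rec X. c.b.0 + b.a.0 + (0 + 0 + 0)\{a}\{a} + a.X | -a-> v0, -b-> v1, -c-> v2
  v1 = a.0 | -a-> v3
  v2 = b.0 | -b-> v3
  v3 = 0 | (no moves)
Coarsest stable partition (strong bisimilarity classes):
  B0 = {u0, v0}
  B1 = {u1, v1}
  B2 = {u3, v3}
  B3 = {u2, v2}
u0 ∈ B0, v0 ∈ B0 → same block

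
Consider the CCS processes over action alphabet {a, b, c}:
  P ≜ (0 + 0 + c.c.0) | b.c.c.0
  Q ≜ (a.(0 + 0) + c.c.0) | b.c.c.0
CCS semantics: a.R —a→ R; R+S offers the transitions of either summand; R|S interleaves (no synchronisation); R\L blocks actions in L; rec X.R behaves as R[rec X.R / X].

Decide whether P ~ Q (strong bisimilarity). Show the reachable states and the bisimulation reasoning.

Reachable graph of P (12 states):
  p0 = (0 + 0 + c.c.0) | b.c.c.0 | —b→ p1, —c→ p2
  p1 = (0 + 0 + c.c.0) | c.c.0 | —c→ p3, —c→ p4
  p2 = c.0 | b.c.c.0 | —b→ p4, —c→ p5
  p3 = (0 + 0 + c.c.0) | c.0 | —c→ p6, —c→ p7
  p4 = c.0 | c.c.0 | —c→ p7, —c→ p8
  p5 = 0 | b.c.c.0 | —b→ p8
  p6 = (0 + 0 + c.c.0) | 0 | —c→ p9
  p7 = c.0 | c.0 | —c→ p10, —c→ p9
  p8 = 0 | c.c.0 | —c→ p10
  p9 = c.0 | 0 | —c→ p11
  p10 = 0 | c.0 | —c→ p11
  p11 = 0 | 0 | stopped
Reachable graph of Q (16 states):
  q0 = (a.(0 + 0) + c.c.0) | b.c.c.0 | —a→ q1, —b→ q2, —c→ q3
  q1 = (0 + 0) | b.c.c.0 | —b→ q4
  q2 = (a.(0 + 0) + c.c.0) | c.c.0 | —a→ q4, —c→ q5, —c→ q6
  q3 = c.0 | b.c.c.0 | —b→ q6, —c→ q7
  q4 = (0 + 0) | c.c.0 | —c→ q8
  q5 = (a.(0 + 0) + c.c.0) | c.0 | —a→ q8, —c→ q10, —c→ q9
  q6 = c.0 | c.c.0 | —c→ q10, —c→ q11
  q7 = 0 | b.c.c.0 | —b→ q11
  q8 = (0 + 0) | c.0 | —c→ q12
  q9 = (a.(0 + 0) + c.c.0) | 0 | —a→ q12, —c→ q13
  q10 = c.0 | c.0 | —c→ q13, —c→ q14
  q11 = 0 | c.c.0 | —c→ q14
  q12 = (0 + 0) | 0 | stopped
  q13 = c.0 | 0 | —c→ q15
  q14 = 0 | c.0 | —c→ q15
  q15 = 0 | 0 | stopped
Coarsest stable partition (strong bisimilarity classes):
  B0 = {p0}
  B1 = {p1}
  B2 = {p3, p4, q6}
  B3 = {p6, p7, p8, q10, q11, q4}
  B4 = {p10, p9, q13, q14, q8}
  B5 = {p11, q12, q15}
  B6 = {p2, q3}
  B7 = {p5, q1, q7}
  B8 = {q0}
  B9 = {q2}
  B10 = {q5}
  B11 = {q9}
p0 ∈ B0, q0 ∈ B8 → different blocks

not bisimilar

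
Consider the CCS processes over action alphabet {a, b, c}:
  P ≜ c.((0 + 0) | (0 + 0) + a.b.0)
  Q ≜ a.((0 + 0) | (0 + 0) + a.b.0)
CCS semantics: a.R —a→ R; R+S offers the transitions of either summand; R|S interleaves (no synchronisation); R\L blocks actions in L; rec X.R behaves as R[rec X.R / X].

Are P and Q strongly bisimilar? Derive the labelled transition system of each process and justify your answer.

LTS(P): 4 reachable states
  s0 = c.((0 + 0) | (0 + 0) + a.b.0) → =c=> s1
  s1 = (0 + 0) | (0 + 0) + a.b.0 → =a=> s2
  s2 = b.0 → =b=> s3
  s3 = 0 → (no moves)
LTS(Q): 4 reachable states
  t0 = a.((0 + 0) | (0 + 0) + a.b.0) → =a=> t1
  t1 = (0 + 0) | (0 + 0) + a.b.0 → =a=> t2
  t2 = b.0 → =b=> t3
  t3 = 0 → (no moves)
Bisimilarity quotient blocks:
  B0 = {s0}
  B1 = {s1, t1}
  B2 = {s2, t2}
  B3 = {s3, t3}
  B4 = {t0}
s0 ∈ B0, t0 ∈ B4 → different blocks

NO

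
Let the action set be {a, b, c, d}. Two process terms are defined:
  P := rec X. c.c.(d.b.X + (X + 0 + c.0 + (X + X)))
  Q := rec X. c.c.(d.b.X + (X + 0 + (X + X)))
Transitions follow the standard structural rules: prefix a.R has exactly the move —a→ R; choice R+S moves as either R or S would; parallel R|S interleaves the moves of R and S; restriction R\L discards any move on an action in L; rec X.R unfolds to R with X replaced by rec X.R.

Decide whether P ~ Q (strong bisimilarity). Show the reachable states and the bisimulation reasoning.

LTS(P): 5 reachable states
  m0 = rec X. c.c.(d.b.X + (X + 0 + c.0 + (X + X))) → --c--▸ m1
  m1 = c.(d.b.(rec X. c.c.(d.b.X + (X + 0 + c.0 + (X + X)))) + ((rec X. c.c.(d.b.X + (X + 0 + c.0 + (X + X)))) + 0 + c.0 + ((rec X. c.c.(d.b.X + (X + 0 + c.0 + (X + X)))) + (rec X. c.c.(d.b.X + (X + 0 + c.0 + (X + X))))))) → --c--▸ m2
  m2 = d.b.(rec X. c.c.(d.b.X + (X + 0 + c.0 + (X + X)))) + ((rec X. c.c.(d.b.X + (X + 0 + c.0 + (X + X)))) + 0 + c.0 + ((rec X. c.c.(d.b.X + (X + 0 + c.0 + (X + X)))) + (rec X. c.c.(d.b.X + (X + 0 + c.0 + (X + X)))))) → --c--▸ m1, --c--▸ m3, --d--▸ m4
  m3 = 0 → stopped
  m4 = b.(rec X. c.c.(d.b.X + (X + 0 + c.0 + (X + X)))) → --b--▸ m0
LTS(Q): 4 reachable states
  n0 = rec X. c.c.(d.b.X + (X + 0 + (X + X))) → --c--▸ n1
  n1 = c.(d.b.(rec X. c.c.(d.b.X + (X + 0 + (X + X)))) + ((rec X. c.c.(d.b.X + (X + 0 + (X + X)))) + 0 + ((rec X. c.c.(d.b.X + (X + 0 + (X + X)))) + (rec X. c.c.(d.b.X + (X + 0 + (X + X))))))) → --c--▸ n2
  n2 = d.b.(rec X. c.c.(d.b.X + (X + 0 + (X + X)))) + ((rec X. c.c.(d.b.X + (X + 0 + (X + X)))) + 0 + ((rec X. c.c.(d.b.X + (X + 0 + (X + X)))) + (rec X. c.c.(d.b.X + (X + 0 + (X + X)))))) → --c--▸ n1, --d--▸ n3
  n3 = b.(rec X. c.c.(d.b.X + (X + 0 + (X + X)))) → --b--▸ n0
Coarsest stable partition (strong bisimilarity classes):
  B0 = {m0}
  B1 = {m1}
  B2 = {m2}
  B3 = {m4}
  B4 = {m3}
  B5 = {n0}
  B6 = {n1}
  B7 = {n2}
  B8 = {n3}
m0 ∈ B0, n0 ∈ B5 → different blocks

P ≁ Q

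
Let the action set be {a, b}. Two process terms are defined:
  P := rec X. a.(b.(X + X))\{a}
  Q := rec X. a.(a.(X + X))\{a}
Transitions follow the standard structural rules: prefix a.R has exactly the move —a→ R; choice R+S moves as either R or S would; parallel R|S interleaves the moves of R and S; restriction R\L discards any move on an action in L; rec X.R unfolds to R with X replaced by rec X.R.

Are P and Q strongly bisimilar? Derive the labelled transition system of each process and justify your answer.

P's transition system — 3 states:
  p0 = rec X. a.(b.(X + X))\{a} | ··a··> p1
  p1 = (b.((rec X. a.(b.(X + X))\{a}) + (rec X. a.(b.(X + X))\{a})))\{a} | ··b··> p2
  p2 = ((rec X. a.(b.(X + X))\{a}) + (rec X. a.(b.(X + X))\{a}))\{a} | ·
Q's transition system — 2 states:
  q0 = rec X. a.(a.(X + X))\{a} | ··a··> q1
  q1 = (a.((rec X. a.(a.(X + X))\{a}) + (rec X. a.(a.(X + X))\{a})))\{a} | ·
Partition-refinement fixed point:
  B0 = {p0}
  B1 = {p1}
  B2 = {p2, q1}
  B3 = {q0}
p0 ∈ B0, q0 ∈ B3 → different blocks

NO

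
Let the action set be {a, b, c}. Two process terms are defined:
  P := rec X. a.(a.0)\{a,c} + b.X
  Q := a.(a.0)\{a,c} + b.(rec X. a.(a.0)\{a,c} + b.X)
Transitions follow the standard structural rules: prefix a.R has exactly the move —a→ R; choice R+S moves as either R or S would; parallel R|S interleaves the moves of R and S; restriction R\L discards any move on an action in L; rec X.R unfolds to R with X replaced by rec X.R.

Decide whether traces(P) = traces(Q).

Reachable graph of P (2 states):
  u0 = rec X. a.(a.0)\{a,c} + b.X ⊢ —a→ u1, —b→ u0
  u1 = (a.0)\{a,c} ⊢ (no moves)
Reachable graph of Q (3 states):
  v0 = a.(a.0)\{a,c} + b.(rec X. a.(a.0)\{a,c} + b.X) ⊢ —a→ v1, —b→ v2
  v1 = (a.0)\{a,c} ⊢ (no moves)
  v2 = rec X. a.(a.0)\{a,c} + b.X ⊢ —a→ v1, —b→ v2
Bisimilarity quotient blocks:
  B0 = {u0, v0, v2}
  B1 = {u1, v1}
u0 ∈ B0, v0 ∈ B0 → same block
Bisimilar ⇒ trace-equivalent.

trace-equivalent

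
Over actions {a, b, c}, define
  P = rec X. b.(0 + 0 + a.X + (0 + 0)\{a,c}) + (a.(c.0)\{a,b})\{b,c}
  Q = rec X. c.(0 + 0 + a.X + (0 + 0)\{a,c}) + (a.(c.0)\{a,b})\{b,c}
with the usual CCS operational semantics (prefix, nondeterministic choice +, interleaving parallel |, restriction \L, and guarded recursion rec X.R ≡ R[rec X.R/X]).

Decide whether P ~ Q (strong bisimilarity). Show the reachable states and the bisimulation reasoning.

LTS(P): 3 reachable states
  m0 = rec X. b.(0 + 0 + a.X + (0 + 0)\{a,c}) + (a.(c.0)\{a,b})\{b,c} :: =a=> m1, =b=> m2
  m1 = (c.0)\{a,b}\{b,c} :: (no moves)
  m2 = 0 + 0 + a.(rec X. b.(0 + 0 + a.X + (0 + 0)\{a,c}) + (a.(c.0)\{a,b})\{b,c}) + (0 + 0)\{a,c} :: =a=> m0
LTS(Q): 3 reachable states
  n0 = rec X. c.(0 + 0 + a.X + (0 + 0)\{a,c}) + (a.(c.0)\{a,b})\{b,c} :: =a=> n1, =c=> n2
  n1 = (c.0)\{a,b}\{b,c} :: (no moves)
  n2 = 0 + 0 + a.(rec X. c.(0 + 0 + a.X + (0 + 0)\{a,c}) + (a.(c.0)\{a,b})\{b,c}) + (0 + 0)\{a,c} :: =a=> n0
Coarsest stable partition (strong bisimilarity classes):
  B0 = {m0}
  B1 = {m1, n1}
  B2 = {m2}
  B3 = {n0}
  B4 = {n2}
m0 ∈ B0, n0 ∈ B3 → different blocks

NO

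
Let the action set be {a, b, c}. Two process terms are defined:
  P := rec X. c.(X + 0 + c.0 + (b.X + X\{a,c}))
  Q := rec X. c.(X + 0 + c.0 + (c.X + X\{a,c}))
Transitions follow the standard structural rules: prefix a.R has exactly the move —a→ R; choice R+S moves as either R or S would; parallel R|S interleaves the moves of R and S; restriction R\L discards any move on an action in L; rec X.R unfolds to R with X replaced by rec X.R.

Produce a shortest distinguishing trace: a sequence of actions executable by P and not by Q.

Reachable graph of P (3 states):
  u0 = rec X. c.(X + 0 + c.0 + (b.X + X\{a,c})) ⊢ —c→ u1
  u1 = (rec X. c.(X + 0 + c.0 + (b.X + X\{a,c}))) + 0 + c.0 + (b.(rec X. c.(X + 0 + c.0 + (b.X + X\{a,c}))) + (rec X. c.(X + 0 + c.0 + (b.X + X\{a,c})))\{a,c}) ⊢ —b→ u0, —c→ u1, —c→ u2
  u2 = 0 ⊢ ·
Reachable graph of Q (3 states):
  v0 = rec X. c.(X + 0 + c.0 + (c.X + X\{a,c})) ⊢ —c→ v1
  v1 = (rec X. c.(X + 0 + c.0 + (c.X + X\{a,c}))) + 0 + c.0 + (c.(rec X. c.(X + 0 + c.0 + (c.X + X\{a,c}))) + (rec X. c.(X + 0 + c.0 + (c.X + X\{a,c})))\{a,c}) ⊢ —c→ v0, —c→ v1, —c→ v2
  v2 = 0 ⊢ ·
Trace ⟨cb⟩ through P, begin at {u0}:
  after c @ step 1: {u1}
  after b @ step 2: {u0}
  ✓ P
Trace ⟨cb⟩ through Q, begin at {v0}:
  after c @ step 1: {v1}
  after b @ step 2: ∅ (Q stuck)

cb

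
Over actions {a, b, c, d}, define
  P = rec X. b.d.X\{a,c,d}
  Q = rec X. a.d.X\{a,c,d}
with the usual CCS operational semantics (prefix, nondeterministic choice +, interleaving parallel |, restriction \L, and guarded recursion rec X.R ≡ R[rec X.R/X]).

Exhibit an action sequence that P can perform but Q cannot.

P's transition system — 4 states:
  m0 = rec X. b.d.X\{a,c,d} :: =b=> m1
  m1 = d.(rec X. b.d.X\{a,c,d})\{a,c,d} :: =d=> m2
  m2 = (rec X. b.d.X\{a,c,d})\{a,c,d} :: =b=> m3
  m3 = (d.(rec X. b.d.X\{a,c,d})\{a,c,d})\{a,c,d} :: ∅
Q's transition system — 3 states:
  n0 = rec X. a.d.X\{a,c,d} :: =a=> n1
  n1 = d.(rec X. a.d.X\{a,c,d})\{a,c,d} :: =d=> n2
  n2 = (rec X. a.d.X\{a,c,d})\{a,c,d} :: ∅
Run σ = ⟨b⟩ on P: start {m0}
  step 1 (b): {m1}
  — P admits the full trace.
Run σ = ⟨b⟩ on Q: start {n0}
  step 1 (b): no successor for Q

b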